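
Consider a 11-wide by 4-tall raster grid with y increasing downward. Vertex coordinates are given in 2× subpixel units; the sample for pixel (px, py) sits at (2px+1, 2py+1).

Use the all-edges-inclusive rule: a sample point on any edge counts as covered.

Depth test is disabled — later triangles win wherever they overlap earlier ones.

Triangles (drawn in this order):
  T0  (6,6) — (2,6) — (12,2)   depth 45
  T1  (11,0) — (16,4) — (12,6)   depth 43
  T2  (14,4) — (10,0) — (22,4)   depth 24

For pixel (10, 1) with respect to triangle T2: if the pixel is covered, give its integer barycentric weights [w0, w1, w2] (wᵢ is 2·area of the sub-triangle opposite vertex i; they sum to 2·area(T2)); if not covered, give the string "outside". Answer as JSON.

T0:
  2·area = 16
  edge (6, 6)→(2, 6): d=(-4,0) inclusive
  edge (2, 6)→(12, 2): d=(10,-4) inclusive
  edge (12, 2)→(6, 6): d=(-6,4) inclusive
    (2,2)@(5, 5): e=[4,2,10] → #
    (3,2)@(7, 5): e=[4,10,2] → #
    (4,2)@(9, 5): e=[4,18,-6] → ·
    (2,3)@(5, 7): e=[-4,22,-2] → ·
    (3,3)@(7, 7): e=[-4,30,-10] → ·
  covered (2 px):
    · · · · · · · · · · ·
    · · · · · · · · · · ·
    · · # # · · · · · · ·
    · · · · · · · · · · ·
T1:
  2·area = 26
  edge (11, 0)→(16, 4): d=(5,4) inclusive
  edge (16, 4)→(12, 6): d=(-4,2) inclusive
  edge (12, 6)→(11, 0): d=(-1,-6) inclusive
    (6,1)@(13, 3): e=[7,10,9] → #
    (7,1)@(15, 3): e=[-1,6,21] → ·
    (6,2)@(13, 5): e=[17,2,7] → #
    (7,2)@(15, 5): e=[9,-2,19] → ·
    (6,3)@(13, 7): e=[27,-6,5] → ·
  covered (2 px):
    · · · · · · · · · · ·
    · · · · · · # · · · ·
    · · · · · · # · · · ·
    · · · · · · · · · · ·
T2:
  2·area = 32
  edge (14, 4)→(10, 0): d=(-4,-4) inclusive
  edge (10, 0)→(22, 4): d=(12,4) inclusive
  edge (22, 4)→(14, 4): d=(-8,0) inclusive
    (5,0)@(11, 1): e=[0,8,24] → #  [on edge]
    (6,0)@(13, 1): e=[8,0,24] → #  [on edge]
    (7,0)@(15, 1): e=[16,-8,24] → ·
    (5,1)@(11, 3): e=[-8,32,8] → ·
    (6,1)@(13, 3): e=[0,24,8] → #  [on edge]
    (7,1)@(15, 3): e=[8,16,8] → #
    (8,1)@(17, 3): e=[16,8,8] → #
    (9,1)@(19, 3): e=[24,0,8] → #  [on edge]
    (10,1)@(21, 3): e=[32,-8,8] → ·
    (6,2)@(13, 5): e=[-8,48,-8] → ·
    (7,2)@(15, 5): e=[0,40,-8] → ·  [on edge]
    (8,2)@(17, 5): e=[8,32,-8] → ·
    (8,3)@(17, 7): e=[0,56,-24] → ·  [on edge]
  covered (6 px):
    · · · · · # # · · · ·
    · · · · · · # # # # ·
    · · · · · · · · · · ·
    · · · · · · · · · · ·

Result: "outside"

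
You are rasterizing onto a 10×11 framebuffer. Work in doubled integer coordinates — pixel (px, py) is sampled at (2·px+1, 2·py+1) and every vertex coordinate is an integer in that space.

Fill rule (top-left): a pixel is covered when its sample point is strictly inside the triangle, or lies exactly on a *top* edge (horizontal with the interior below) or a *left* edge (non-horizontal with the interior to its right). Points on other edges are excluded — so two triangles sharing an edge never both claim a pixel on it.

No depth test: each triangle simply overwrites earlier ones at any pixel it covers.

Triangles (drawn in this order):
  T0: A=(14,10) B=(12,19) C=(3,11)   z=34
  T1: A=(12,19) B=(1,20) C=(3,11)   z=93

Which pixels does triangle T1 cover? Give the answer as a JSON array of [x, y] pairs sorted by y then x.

T0:
  2·area = 97
  edge (14, 10)→(12, 19): d=(-2,9) right/bottom  bias=-1
  edge (12, 19)→(3, 11): d=(-9,-8) top-left  bias=+0
  edge (3, 11)→(14, 10): d=(11,-1) top-left  bias=+0
    (1,5)@(3, 11): e=[97,0,0] → #  [on edge]
    (2,5)@(5, 11): e=[79,16,2] → #
    (3,5)@(7, 11): e=[61,32,4] → #
    (4,5)@(9, 11): e=[43,48,6] → #
    (5,5)@(11, 11): e=[25,64,8] → #
    (6,5)@(13, 11): e=[7,80,10] → #
    (7,5)@(15, 11): e=[-11,96,12] → ·
    (1,6)@(3, 13): e=[93,-18,22] → ·
    (2,6)@(5, 13): e=[75,-2,24] → ·
    (3,6)@(7, 13): e=[57,14,26] → #
    (7,6)@(15, 13): e=[-15,78,34] → ·
    (3,7)@(7, 15): e=[53,-4,48] → ·
  covered (13 px):
    · · · · · · · · · ·
    · · · · · · · · · ·
    · · · · · · · · · ·
    · · · · · · · · · ·
    · · · · · · · · · ·
    · # # # # # # · · ·
    · · · # # # # · · ·
    · · · · # # · · · ·
    · · · · · # · · · ·
    · · · · · · · · · ·
    · · · · · · · · · ·
T1:
  2·area = 97
  edge (12, 19)→(1, 20): d=(-11,1) right/bottom  bias=-1
  edge (1, 20)→(3, 11): d=(2,-9) top-left  bias=+0
  edge (3, 11)→(12, 19): d=(9,8) right/bottom  bias=-1
    (1,5)@(3, 11): e=[97,0,0] → ·  [on edge]
    (1,6)@(3, 13): e=[75,4,18] → #
    (2,6)@(5, 13): e=[73,22,2] → #
    (3,6)@(7, 13): e=[71,40,-14] → ·
    (1,7)@(3, 15): e=[53,8,36] → #
    (3,7)@(7, 15): e=[49,44,4] → #
    (4,7)@(9, 15): e=[47,62,-12] → ·
    (1,8)@(3, 17): e=[31,12,54] → #
    (4,8)@(9, 17): e=[25,66,6] → #
    (5,8)@(11, 17): e=[23,84,-10] → ·
    (1,9)@(3, 19): e=[9,16,72] → #
    (5,9)@(11, 19): e=[1,88,8] → #
  covered (14 px):
    · · · · · · · · · ·
    · · · · · · · · · ·
    · · · · · · · · · ·
    · · · · · · · · · ·
    · · · · · · · · · ·
    · · · · · · · · · ·
    · # # · · · · · · ·
    · # # # · · · · · ·
    · # # # # · · · · ·
    · # # # # # · · · ·
    · · · · · · · · · ·

Answer: [[1,6],[2,6],[1,7],[2,7],[3,7],[1,8],[2,8],[3,8],[4,8],[1,9],[2,9],[3,9],[4,9],[5,9]]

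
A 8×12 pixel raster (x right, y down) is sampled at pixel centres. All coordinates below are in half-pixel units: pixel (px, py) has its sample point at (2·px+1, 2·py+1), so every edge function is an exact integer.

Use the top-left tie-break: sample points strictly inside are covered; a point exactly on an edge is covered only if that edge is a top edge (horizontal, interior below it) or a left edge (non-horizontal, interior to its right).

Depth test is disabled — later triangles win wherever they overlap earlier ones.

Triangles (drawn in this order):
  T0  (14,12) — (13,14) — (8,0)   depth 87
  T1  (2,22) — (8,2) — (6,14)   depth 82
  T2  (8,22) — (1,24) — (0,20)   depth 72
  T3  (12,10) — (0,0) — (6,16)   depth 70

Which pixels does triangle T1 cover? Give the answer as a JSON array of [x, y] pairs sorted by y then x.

T0:
  2·area = 24
  edge (14, 12)→(13, 14): d=(-1,2) right/bottom  bias=-1
  edge (13, 14)→(8, 0): d=(-5,-14) top-left  bias=+0
  edge (8, 0)→(14, 12): d=(6,12) right/bottom  bias=-1
    (5,3)@(11, 7): e=[11,7,6] → #
    (6,3)@(13, 7): e=[7,35,-18] → ·
    (5,4)@(11, 9): e=[9,-3,18] → ·
    (6,5)@(13, 11): e=[3,15,6] → #
    (7,5)@(15, 11): e=[-1,43,-18] → ·
    (6,6)@(13, 13): e=[1,5,18] → #
    (7,6)@(15, 13): e=[-3,33,-6] → ·
    (6,7)@(13, 15): e=[-1,-5,30] → ·
  covered (3 px):
    · · · · · · · ·
    · · · · · · · ·
    · · · · · · · ·
    · · · · · # · ·
    · · · · · · · ·
    · · · · · · # ·
    · · · · · · # ·
    · · · · · · · ·
    · · · · · · · ·
    · · · · · · · ·
    · · · · · · · ·
    · · · · · · · ·
T1:
  2·area = 32
  edge (2, 22)→(8, 2): d=(6,-20) top-left  bias=+0
  edge (8, 2)→(6, 14): d=(-2,12) right/bottom  bias=-1
  edge (6, 14)→(2, 22): d=(-4,8) right/bottom  bias=-1
    (3,3)@(7, 7): e=[10,2,20] → #
    (4,3)@(9, 7): e=[50,-22,4] → ·
    (3,4)@(7, 9): e=[22,-2,12] → ·
    (2,6)@(5, 13): e=[6,14,12] → #
    (3,6)@(7, 13): e=[46,-10,-4] → ·
    (2,7)@(5, 15): e=[18,10,4] → #
    (3,7)@(7, 15): e=[58,-14,-12] → ·
    (2,8)@(5, 17): e=[30,6,-4] → ·
    (1,9)@(3, 19): e=[2,26,4] → #
    (2,9)@(5, 19): e=[42,2,-12] → ·
    (1,10)@(3, 21): e=[14,22,-4] → ·
  covered (4 px):
    · · · · · · · ·
    · · · · · · · ·
    · · · · · · · ·
    · · · # · · · ·
    · · · · · · · ·
    · · · · · · · ·
    · · # · · · · ·
    · · # · · · · ·
    · · · · · · · ·
    · # · · · · · ·
    · · · · · · · ·
    · · · · · · · ·
T2:
  2·area = 30
  edge (8, 22)→(1, 24): d=(-7,2) right/bottom  bias=-1
  edge (1, 24)→(0, 20): d=(-1,-4) top-left  bias=+0
  edge (0, 20)→(8, 22): d=(8,2) right/bottom  bias=-1
    (0,10)@(1, 21): e=[21,3,6] → #
    (1,10)@(3, 21): e=[17,11,2] → #
    (2,10)@(5, 21): e=[13,19,-2] → ·
    (0,11)@(1, 23): e=[7,1,22] → #
    (2,11)@(5, 23): e=[-1,17,14] → ·
  covered (4 px):
    · · · · · · · ·
    · · · · · · · ·
    · · · · · · · ·
    · · · · · · · ·
    · · · · · · · ·
    · · · · · · · ·
    · · · · · · · ·
    · · · · · · · ·
    · · · · · · · ·
    · · · · · · · ·
    # # · · · · · ·
    # # · · · · · ·
T3:
  2·area = 132  (B↔C swapped to make it positive)
  edge (12, 10)→(6, 16): d=(-6,6) right/bottom  bias=-1
  edge (6, 16)→(0, 0): d=(-6,-16) top-left  bias=+0
  edge (0, 0)→(12, 10): d=(12,10) right/bottom  bias=-1
    (0,0)@(1, 1): e=[120,10,2] → #
    (1,0)@(3, 1): e=[108,42,-18] → ·
    (0,1)@(1, 3): e=[108,-2,26] → ·
    (1,1)@(3, 3): e=[96,30,6] → #
    (2,1)@(5, 3): e=[84,62,-14] → ·
    (1,2)@(3, 5): e=[84,18,30] → #
    (2,2)@(5, 5): e=[72,50,10] → #
    (3,2)@(7, 5): e=[60,82,-10] → ·
    (1,3)@(3, 7): e=[72,6,54] → #
    (3,3)@(7, 7): e=[48,70,14] → #
    (4,3)@(9, 7): e=[36,102,-6] → ·
    (7,3)@(15, 7): e=[0,198,-66] → ·  [on edge]
    (6,4)@(13, 9): e=[0,154,-22] → ·  [on edge]
    (5,5)@(11, 11): e=[0,110,22] → ·  [on edge]
    (4,6)@(9, 13): e=[0,66,66] → ·  [on edge]
    (3,7)@(7, 15): e=[0,22,110] → ·  [on edge]
    (2,8)@(5, 17): e=[0,-22,154] → ·  [on edge]
    (1,9)@(3, 19): e=[0,-66,198] → ·  [on edge]
    (0,10)@(1, 21): e=[0,-110,242] → ·  [on edge]
  covered (15 px):
    # · · · · · · ·
    · # · · · · · ·
    · # # · · · · ·
    · # # # · · · ·
    · · # # # · · ·
    · · # # # · · ·
    · · # # · · · ·
    · · · · · · · ·
    · · · · · · · ·
    · · · · · · · ·
    · · · · · · · ·
    · · · · · · · ·

Result: [[3,3],[2,6],[2,7],[1,9]]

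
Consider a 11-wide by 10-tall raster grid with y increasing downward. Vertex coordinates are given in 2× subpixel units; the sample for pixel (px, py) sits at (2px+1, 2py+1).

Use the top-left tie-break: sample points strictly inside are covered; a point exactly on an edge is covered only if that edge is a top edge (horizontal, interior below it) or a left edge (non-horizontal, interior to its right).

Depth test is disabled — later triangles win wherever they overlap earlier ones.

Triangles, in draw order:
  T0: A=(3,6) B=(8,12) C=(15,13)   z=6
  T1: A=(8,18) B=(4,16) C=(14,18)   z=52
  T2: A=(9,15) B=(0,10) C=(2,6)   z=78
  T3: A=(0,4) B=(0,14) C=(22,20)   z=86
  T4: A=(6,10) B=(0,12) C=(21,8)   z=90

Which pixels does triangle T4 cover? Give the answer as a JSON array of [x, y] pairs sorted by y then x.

T0:
  2·area = 37  (B↔C swapped to make it positive)
  edge (3, 6)→(15, 13): d=(12,7) right/bottom  bias=-1
  edge (15, 13)→(8, 12): d=(-7,-1) top-left  bias=+0
  edge (8, 12)→(3, 6): d=(-5,-6) top-left  bias=+0
    (3,4)@(7, 9): e=[8,20,9] → █
    (4,4)@(9, 9): e=[-6,22,21] → ·
    (0,5)@(1, 11): e=[74,0,-37] → ·  [on edge]
    (3,5)@(7, 11): e=[32,6,-1] → ·
    (4,5)@(9, 11): e=[18,8,11] → █
    (5,5)@(11, 11): e=[4,10,23] → █
    (6,5)@(13, 11): e=[-10,12,35] → ·
    (4,6)@(9, 13): e=[42,-6,1] → ·
    (5,6)@(11, 13): e=[28,-4,13] → ·
    (7,6)@(15, 13): e=[0,0,37] → ·  [on edge]
  covered (3 px):
    · · · · · · · · · · ·
    · · · · · · · · · · ·
    · · · · · · · · · · ·
    · · · · · · · · · · ·
    · · · █ · · · · · · ·
    · · · · █ █ · · · · ·
    · · · · · · · · · · ·
    · · · · · · · · · · ·
    · · · · · · · · · · ·
    · · · · · · · · · · ·
T1:
  2·area = 12
  edge (8, 18)→(4, 16): d=(-4,-2) top-left  bias=+0
  edge (4, 16)→(14, 18): d=(10,2) right/bottom  bias=-1
  edge (14, 18)→(8, 18): d=(-6,0) right/bottom  bias=-1
    (3,8)@(7, 17): e=[2,4,6] → █
    (4,8)@(9, 17): e=[6,0,6] → ·  [on edge]
    (3,9)@(7, 19): e=[-6,24,-6] → ·
    (9,9)@(19, 19): e=[18,0,-6] → ·  [on edge]
  covered (1 px):
    · · · · · · · · · · ·
    · · · · · · · · · · ·
    · · · · · · · · · · ·
    · · · · · · · · · · ·
    · · · · · · · · · · ·
    · · · · · · · · · · ·
    · · · · · · · · · · ·
    · · · · · · · · · · ·
    · · · █ · · · · · · ·
    · · · · · · · · · · ·
T2:
  2·area = 46
  edge (9, 15)→(0, 10): d=(-9,-5) top-left  bias=+0
  edge (0, 10)→(2, 6): d=(2,-4) top-left  bias=+0
  edge (2, 6)→(9, 15): d=(7,9) right/bottom  bias=-1
    (0,4)@(1, 9): e=[14,2,30] → █
    (1,4)@(3, 9): e=[24,10,12] → █
    (2,4)@(5, 9): e=[34,18,-6] → ·
    (0,5)@(1, 11): e=[-4,6,44] → ·
    (1,5)@(3, 11): e=[6,14,26] → █
    (2,5)@(5, 11): e=[16,22,8] → █
    (3,5)@(7, 11): e=[26,30,-10] → ·
    (1,6)@(3, 13): e=[-12,18,40] → ·
    (2,6)@(5, 13): e=[-2,26,22] → ·
    (3,6)@(7, 13): e=[8,34,4] → █
    (4,6)@(9, 13): e=[18,42,-14] → ·
    (3,7)@(7, 15): e=[-10,38,18] → ·
    (4,7)@(9, 15): e=[0,46,0] → ·  [on edge]
  covered (5 px):
    · · · · · · · · · · ·
    · · · · · · · · · · ·
    · · · · · · · · · · ·
    · · · · · · · · · · ·
    █ █ · · · · · · · · ·
    · █ █ · · · · · · · ·
    · · · █ · · · · · · ·
    · · · · · · · · · · ·
    · · · · · · · · · · ·
    · · · · · · · · · · ·
T3:
  2·area = 220  (B↔C swapped to make it positive)
  edge (0, 4)→(22, 20): d=(22,16) right/bottom  bias=-1
  edge (22, 20)→(0, 14): d=(-22,-6) top-left  bias=+0
  edge (0, 14)→(0, 4): d=(0,-10) top-left  bias=+0
    (0,2)@(1, 5): e=[6,204,10] → █
    (1,2)@(3, 5): e=[-26,216,30] → ·
    (0,3)@(1, 7): e=[50,160,10] → █
    (1,3)@(3, 7): e=[18,172,30] → █
    (2,3)@(5, 7): e=[-14,184,50] → ·
    (0,4)@(1, 9): e=[94,116,10] → █
    (2,4)@(5, 9): e=[30,140,50] → █
    (3,4)@(7, 9): e=[-2,152,70] → ·
    (0,5)@(1, 11): e=[138,72,10] → █
    (3,5)@(7, 11): e=[42,108,70] → █
    (4,5)@(9, 11): e=[10,120,90] → █
    (5,5)@(11, 11): e=[-22,132,110] → ·
    (5,8)@(11, 17): e=[110,0,110] → █  [on edge]
  covered (28 px):
    · · · · · · · · · · ·
    · · · · · · · · · · ·
    █ · · · · · · · · · ·
    █ █ · · · · · · · · ·
    █ █ █ · · · · · · · ·
    █ █ █ █ █ · · · · · ·
    █ █ █ █ █ █ · · · · ·
    · · █ █ █ █ █ █ · · ·
    · · · · · █ █ █ █ · ·
    · · · · · · · · · █ ·
T4:
  2·area = 18  (B↔C swapped to make it positive)
  edge (6, 10)→(21, 8): d=(15,-2) top-left  bias=+0
  edge (21, 8)→(0, 12): d=(-21,4) right/bottom  bias=-1
  edge (0, 12)→(6, 10): d=(6,-2) top-left  bias=+0
    (10,2)@(21, 5): e=[-45,63,0] → ·  [on edge]
    (7,3)@(15, 7): e=[-27,45,0] → ·  [on edge]
    (4,4)@(9, 9): e=[-9,27,0] → ·  [on edge]
    (7,4)@(15, 9): e=[3,3,12] → █
    (8,4)@(17, 9): e=[7,-5,16] → ·
    (1,5)@(3, 11): e=[9,9,0] → █  [on edge]
    (2,5)@(5, 11): e=[13,1,4] → █
    (3,5)@(7, 11): e=[17,-7,8] → ·
    (7,5)@(15, 11): e=[33,-39,24] → ·
    (1,6)@(3, 13): e=[39,-33,12] → ·
    (2,6)@(5, 13): e=[43,-41,16] → ·
  covered (3 px):
    · · · · · · · · · · ·
    · · · · · · · · · · ·
    · · · · · · · · · · ·
    · · · · · · · · · · ·
    · · · · · · · █ · · ·
    · █ █ · · · · · · · ·
    · · · · · · · · · · ·
    · · · · · · · · · · ·
    · · · · · · · · · · ·
    · · · · · · · · · · ·

Answer: [[7,4],[1,5],[2,5]]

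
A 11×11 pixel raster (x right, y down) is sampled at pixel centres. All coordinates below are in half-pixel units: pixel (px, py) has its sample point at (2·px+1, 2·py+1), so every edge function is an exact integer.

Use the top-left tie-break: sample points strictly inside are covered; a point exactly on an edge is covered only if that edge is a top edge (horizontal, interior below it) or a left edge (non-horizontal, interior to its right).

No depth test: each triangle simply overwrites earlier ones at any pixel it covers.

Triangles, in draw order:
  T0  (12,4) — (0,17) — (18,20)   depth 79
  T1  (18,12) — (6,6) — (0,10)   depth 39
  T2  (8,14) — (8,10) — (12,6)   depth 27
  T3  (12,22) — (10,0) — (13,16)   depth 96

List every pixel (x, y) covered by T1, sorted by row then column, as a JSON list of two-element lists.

T0:
  2·area = 270  (B↔C swapped to make it positive)
  edge (12, 4)→(18, 20): d=(6,16) right/bottom  bias=-1
  edge (18, 20)→(0, 17): d=(-18,-3) top-left  bias=+0
  edge (0, 17)→(12, 4): d=(12,-13) top-left  bias=+0
    (5,3)@(11, 7): e=[34,213,23] → #
    (6,3)@(13, 7): e=[2,219,49] → #
    (7,3)@(15, 7): e=[-30,225,75] → ·
    (4,4)@(9, 9): e=[78,171,21] → #
    (7,4)@(15, 9): e=[-18,189,99] → ·
    (3,5)@(7, 11): e=[122,129,19] → #
    (7,5)@(15, 11): e=[-6,153,123] → ·
    (2,6)@(5, 13): e=[166,87,17] → #
    (7,6)@(15, 13): e=[6,117,147] → #
    (8,6)@(17, 13): e=[-26,123,173] → ·
    (1,7)@(3, 15): e=[210,45,15] → #
    (8,7)@(17, 15): e=[-14,87,197] → ·
  covered (33 px):
    · · · · · · · · · · ·
    · · · · · · · · · · ·
    · · · · · · · · · · ·
    · · · · · # # · · · ·
    · · · · # # # · · · ·
    · · · # # # # · · · ·
    · · # # # # # # · · ·
    · # # # # # # # · · ·
    # # # # # # # # · · ·
    · · · · · · # # # · ·
    · · · · · · · · · · ·
T1:
  2·area = 84  (B↔C swapped to make it positive)
  edge (18, 12)→(0, 10): d=(-18,-2) top-left  bias=+0
  edge (0, 10)→(6, 6): d=(6,-4) top-left  bias=+0
  edge (6, 6)→(18, 12): d=(12,6) right/bottom  bias=-1
    (2,3)@(5, 7): e=[64,2,18] → #
    (3,3)@(7, 7): e=[68,10,6] → #
    (4,3)@(9, 7): e=[72,18,-6] → ·
    (1,4)@(3, 9): e=[24,6,54] → #
    (4,4)@(9, 9): e=[36,30,18] → #
    (5,4)@(11, 9): e=[40,38,6] → #
    (6,4)@(13, 9): e=[44,46,-6] → ·
    (1,5)@(3, 11): e=[-12,18,78] → ·
    (2,5)@(5, 11): e=[-8,26,66] → ·
    (3,5)@(7, 11): e=[-4,34,54] → ·
    (4,5)@(9, 11): e=[0,42,42] → #  [on edge]
    (6,5)@(13, 11): e=[8,58,18] → #
  covered (11 px):
    · · · · · · · · · · ·
    · · · · · · · · · · ·
    · · · · · · · · · · ·
    · · # # · · · · · · ·
    · # # # # # · · · · ·
    · · · · # # # # · · ·
    · · · · · · · · · · ·
    · · · · · · · · · · ·
    · · · · · · · · · · ·
    · · · · · · · · · · ·
    · · · · · · · · · · ·
T2:
  2·area = 16
  edge (8, 14)→(8, 10): d=(0,-4) top-left  bias=+0
  edge (8, 10)→(12, 6): d=(4,-4) top-left  bias=+0
  edge (12, 6)→(8, 14): d=(-4,8) right/bottom  bias=-1
    (8,0)@(17, 1): e=[36,0,-20] → ·  [on edge]
    (7,1)@(15, 3): e=[28,0,-12] → ·  [on edge]
    (6,2)@(13, 5): e=[20,0,-4] → ·  [on edge]
    (5,3)@(11, 7): e=[12,0,4] → #  [on edge]
    (6,3)@(13, 7): e=[20,8,-12] → ·
    (4,4)@(9, 9): e=[4,0,12] → #  [on edge]
    (5,4)@(11, 9): e=[12,8,-4] → ·
    (3,5)@(7, 11): e=[-4,0,20] → ·  [on edge]
    (4,5)@(9, 11): e=[4,8,4] → #
    (5,5)@(11, 11): e=[12,16,-12] → ·
    (2,6)@(5, 13): e=[-12,0,28] → ·  [on edge]
    (4,6)@(9, 13): e=[4,16,-4] → ·
    (1,7)@(3, 15): e=[-20,0,36] → ·  [on edge]
    (0,8)@(1, 17): e=[-28,0,44] → ·  [on edge]
  covered (3 px):
    · · · · · · · · · · ·
    · · · · · · · · · · ·
    · · · · · · · · · · ·
    · · · · · # · · · · ·
    · · · · # · · · · · ·
    · · · · # · · · · · ·
    · · · · · · · · · · ·
    · · · · · · · · · · ·
    · · · · · · · · · · ·
    · · · · · · · · · · ·
    · · · · · · · · · · ·
T3:
  2·area = 34
  edge (12, 22)→(10, 0): d=(-2,-22) top-left  bias=+0
  edge (10, 0)→(13, 16): d=(3,16) right/bottom  bias=-1
  edge (13, 16)→(12, 22): d=(-1,6) right/bottom  bias=-1
    (5,3)@(11, 7): e=[8,5,21] → #
    (6,3)@(13, 7): e=[52,-27,9] → ·
    (5,4)@(11, 9): e=[4,11,19] → #
    (6,4)@(13, 9): e=[48,-21,7] → ·
    (5,5)@(11, 11): e=[0,17,17] → #  [on edge]
    (6,5)@(13, 11): e=[44,-15,5] → ·
    (5,6)@(11, 13): e=[-4,23,15] → ·
  covered (3 px):
    · · · · · · · · · · ·
    · · · · · · · · · · ·
    · · · · · · · · · · ·
    · · · · · # · · · · ·
    · · · · · # · · · · ·
    · · · · · # · · · · ·
    · · · · · · · · · · ·
    · · · · · · · · · · ·
    · · · · · · · · · · ·
    · · · · · · · · · · ·
    · · · · · · · · · · ·

Result: [[2,3],[3,3],[1,4],[2,4],[3,4],[4,4],[5,4],[4,5],[5,5],[6,5],[7,5]]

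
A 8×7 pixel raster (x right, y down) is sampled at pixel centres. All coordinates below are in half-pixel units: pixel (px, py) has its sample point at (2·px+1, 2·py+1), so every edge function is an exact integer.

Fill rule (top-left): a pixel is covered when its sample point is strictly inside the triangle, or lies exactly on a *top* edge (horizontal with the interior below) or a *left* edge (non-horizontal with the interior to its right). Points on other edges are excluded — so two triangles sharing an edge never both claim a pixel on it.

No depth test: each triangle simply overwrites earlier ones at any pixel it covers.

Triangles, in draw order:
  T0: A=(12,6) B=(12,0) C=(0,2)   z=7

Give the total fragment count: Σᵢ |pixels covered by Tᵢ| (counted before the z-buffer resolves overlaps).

T0:
  2·area = 72  (B↔C swapped to make it positive)
  edge (12, 6)→(0, 2): d=(-12,-4) top-left  bias=+0
  edge (0, 2)→(12, 0): d=(12,-2) top-left  bias=+0
  edge (12, 0)→(12, 6): d=(0,6) right/bottom  bias=-1
    (3,0)@(7, 1): e=[40,2,30] → █
    (4,0)@(9, 1): e=[48,6,18] → █
    (5,0)@(11, 1): e=[56,10,6] → █
    (6,0)@(13, 1): e=[64,14,-6] → ·
    (1,1)@(3, 3): e=[0,18,54] → █  [on edge]
    (2,1)@(5, 3): e=[8,22,42] → █
    (6,1)@(13, 3): e=[40,38,-6] → ·
    (1,2)@(3, 5): e=[-24,42,54] → ·
    (2,2)@(5, 5): e=[-16,46,42] → ·
    (3,2)@(7, 5): e=[-8,50,30] → ·
    (4,2)@(9, 5): e=[0,54,18] → █  [on edge]
    (6,2)@(13, 5): e=[16,62,-6] → ·
    (7,3)@(15, 7): e=[0,90,-18] → ·  [on edge]
  covered (10 px):
    · · · █ █ █ · ·
    · █ █ █ █ █ · ·
    · · · · █ █ · ·
    · · · · · · · ·
    · · · · · · · ·
    · · · · · · · ·
    · · · · · · · ·

Answer: 10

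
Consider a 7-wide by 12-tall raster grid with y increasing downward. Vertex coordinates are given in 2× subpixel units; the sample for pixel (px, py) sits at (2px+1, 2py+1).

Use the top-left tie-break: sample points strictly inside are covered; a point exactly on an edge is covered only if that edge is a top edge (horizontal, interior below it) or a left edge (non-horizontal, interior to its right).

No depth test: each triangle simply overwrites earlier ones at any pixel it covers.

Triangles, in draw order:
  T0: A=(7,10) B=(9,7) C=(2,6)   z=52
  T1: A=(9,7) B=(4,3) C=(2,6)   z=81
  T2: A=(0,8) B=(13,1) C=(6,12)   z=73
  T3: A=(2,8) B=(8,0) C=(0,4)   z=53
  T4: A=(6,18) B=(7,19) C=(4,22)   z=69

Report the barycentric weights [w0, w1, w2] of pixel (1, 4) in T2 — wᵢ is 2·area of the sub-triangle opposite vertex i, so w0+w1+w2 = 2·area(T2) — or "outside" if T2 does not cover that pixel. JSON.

T0:
  2·area = 23  (B↔C swapped to make it positive)
  edge (7, 10)→(2, 6): d=(-5,-4) top-left  bias=+0
  edge (2, 6)→(9, 7): d=(7,1) right/bottom  bias=-1
  edge (9, 7)→(7, 10): d=(-2,3) right/bottom  bias=-1
    (6,0)@(13, 1): e=[69,-46,0] → .  [on edge]
    (2,3)@(5, 7): e=[7,4,12] → X
    (3,3)@(7, 7): e=[15,2,6] → X
    (4,3)@(9, 7): e=[23,0,0] → .  [on edge]
    (2,4)@(5, 9): e=[-3,18,8] → .
    (3,4)@(7, 9): e=[5,16,2] → X
    (4,4)@(9, 9): e=[13,14,-4] → .
    (3,5)@(7, 11): e=[-5,30,-2] → .
    (2,6)@(5, 13): e=[-23,46,0] → .  [on edge]
    (0,9)@(1, 19): e=[-69,92,0] → .  [on edge]
  covered (3 px):
    . . . . . . .
    . . . . . . .
    . . . . . . .
    . . X X . . .
    . . . X . . .
    . . . . . . .
    . . . . . . .
    . . . . . . .
    . . . . . . .
    . . . . . . .
    . . . . . . .
    . . . . . . .
T1:
  2·area = 23  (B↔C swapped to make it positive)
  edge (9, 7)→(2, 6): d=(-7,-1) top-left  bias=+0
  edge (2, 6)→(4, 3): d=(2,-3) top-left  bias=+0
  edge (4, 3)→(9, 7): d=(5,4) right/bottom  bias=-1
    (1,2)@(3, 5): e=[8,1,14] → X
    (2,2)@(5, 5): e=[10,7,6] → X
    (3,2)@(7, 5): e=[12,13,-2] → .
    (1,3)@(3, 7): e=[-6,5,24] → .
    (2,3)@(5, 7): e=[-4,11,16] → .
    (4,3)@(9, 7): e=[0,23,0] → .  [on edge]
  covered (2 px):
    . . . . . . .
    . . . . . . .
    . X X . . . .
    . . . . . . .
    . . . . . . .
    . . . . . . .
    . . . . . . .
    . . . . . . .
    . . . . . . .
    . . . . . . .
    . . . . . . .
    . . . . . . .
T2:
  2·area = 94
  edge (0, 8)→(13, 1): d=(13,-7) top-left  bias=+0
  edge (13, 1)→(6, 12): d=(-7,11) right/bottom  bias=-1
  edge (6, 12)→(0, 8): d=(-6,-4) top-left  bias=+0
    (6,0)@(13, 1): e=[0,0,94] → .  [on edge]
    (5,1)@(11, 3): e=[12,8,74] → X
    (6,1)@(13, 3): e=[26,-14,82] → .
    (3,2)@(7, 5): e=[10,38,46] → X
    (4,2)@(9, 5): e=[24,16,54] → X
    (5,2)@(11, 5): e=[38,-6,62] → .
    (1,3)@(3, 7): e=[8,68,18] → X
    (2,3)@(5, 7): e=[22,46,26] → X
    (5,3)@(11, 7): e=[64,-20,50] → .
    (1,4)@(3, 9): e=[34,54,6] → X
    (4,4)@(9, 9): e=[76,-12,30] → .
    (1,5)@(3, 11): e=[60,40,-6] → .
  covered (11 px):
    . . . . . . .
    . . . . . X .
    . . . X X . .
    . X X X X . .
    . X X X . . .
    . . X . . . .
    . . . . . . .
    . . . . . . .
    . . . . . . .
    . . . . . . .
    . . . . . . .
    . . . . . . .
T3:
  2·area = 40  (B↔C swapped to make it positive)
  edge (2, 8)→(0, 4): d=(-2,-4) top-left  bias=+0
  edge (0, 4)→(8, 0): d=(8,-4) top-left  bias=+0
  edge (8, 0)→(2, 8): d=(-6,8) right/bottom  bias=-1
    (3,0)@(7, 1): e=[34,4,2] → X
    (4,0)@(9, 1): e=[42,12,-14] → .
    (1,1)@(3, 3): e=[14,4,22] → X
    (2,1)@(5, 3): e=[22,12,6] → X
    (3,1)@(7, 3): e=[30,20,-10] → .
    (0,2)@(1, 5): e=[2,12,26] → X
    (2,2)@(5, 5): e=[18,28,-6] → .
    (0,3)@(1, 7): e=[-2,28,14] → .
    (1,3)@(3, 7): e=[6,36,-2] → .
  covered (5 px):
    . . . X . . .
    . X X . . . .
    X X . . . . .
    . . . . . . .
    . . . . . . .
    . . . . . . .
    . . . . . . .
    . . . . . . .
    . . . . . . .
    . . . . . . .
    . . . . . . .
    . . . . . . .
T4:
  2·area = 6
  edge (6, 18)→(7, 19): d=(1,1) right/bottom  bias=-1
  edge (7, 19)→(4, 22): d=(-3,3) right/bottom  bias=-1
  edge (4, 22)→(6, 18): d=(2,-4) top-left  bias=+0
    (0,6)@(1, 13): e=[0,36,-30] → .  [on edge]
    (6,6)@(13, 13): e=[-12,0,18] → .  [on edge]
    (1,7)@(3, 15): e=[0,24,-18] → .  [on edge]
    (5,7)@(11, 15): e=[-8,0,14] → .  [on edge]
    (2,8)@(5, 17): e=[0,12,-6] → .  [on edge]
    (4,8)@(9, 17): e=[-4,0,10] → .  [on edge]
    (3,9)@(7, 19): e=[0,0,6] → .  [on edge]
    (2,10)@(5, 21): e=[4,0,2] → .  [on edge]
    (4,10)@(9, 21): e=[0,-12,18] → .  [on edge]
    (1,11)@(3, 23): e=[8,0,-2] → .  [on edge]
    (5,11)@(11, 23): e=[0,-24,30] → .  [on edge]
  covered (0 px):
    . . . . . . .
    . . . . . . .
    . . . . . . .
    . . . . . . .
    . . . . . . .
    . . . . . . .
    . . . . . . .
    . . . . . . .
    . . . . . . .
    . . . . . . .
    . . . . . . .
    . . . . . . .

Final: [54,6,34]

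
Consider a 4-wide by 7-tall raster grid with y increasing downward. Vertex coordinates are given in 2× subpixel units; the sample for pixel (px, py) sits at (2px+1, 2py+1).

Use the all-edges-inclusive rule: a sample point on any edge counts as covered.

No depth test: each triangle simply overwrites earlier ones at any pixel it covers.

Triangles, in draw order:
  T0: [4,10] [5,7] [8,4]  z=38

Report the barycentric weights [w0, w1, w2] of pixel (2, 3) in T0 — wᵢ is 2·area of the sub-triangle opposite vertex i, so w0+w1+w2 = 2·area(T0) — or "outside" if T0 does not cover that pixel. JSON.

T0:
  2·area = 6
  edge (4, 10)→(5, 7): d=(1,-3) inclusive
  edge (5, 7)→(8, 4): d=(3,-3) inclusive
  edge (8, 4)→(4, 10): d=(-4,6) inclusive
    (3,0)@(7, 1): e=[0,-12,18] → .  [on edge]
    (3,2)@(7, 5): e=[4,0,2] → X  [on edge]
    (2,3)@(5, 7): e=[0,0,6] → X  [on edge]
    (3,3)@(7, 7): e=[6,6,-6] → .
    (1,4)@(3, 9): e=[-4,0,10] → .  [on edge]
    (2,4)@(5, 9): e=[2,6,-2] → .
    (0,5)@(1, 11): e=[-8,0,14] → .  [on edge]
    (1,6)@(3, 13): e=[0,12,-6] → .  [on edge]
  covered (2 px):
    . . . .
    . . . .
    . . . X
    . . X .
    . . . .
    . . . .
    . . . .

Result: [0,6,0]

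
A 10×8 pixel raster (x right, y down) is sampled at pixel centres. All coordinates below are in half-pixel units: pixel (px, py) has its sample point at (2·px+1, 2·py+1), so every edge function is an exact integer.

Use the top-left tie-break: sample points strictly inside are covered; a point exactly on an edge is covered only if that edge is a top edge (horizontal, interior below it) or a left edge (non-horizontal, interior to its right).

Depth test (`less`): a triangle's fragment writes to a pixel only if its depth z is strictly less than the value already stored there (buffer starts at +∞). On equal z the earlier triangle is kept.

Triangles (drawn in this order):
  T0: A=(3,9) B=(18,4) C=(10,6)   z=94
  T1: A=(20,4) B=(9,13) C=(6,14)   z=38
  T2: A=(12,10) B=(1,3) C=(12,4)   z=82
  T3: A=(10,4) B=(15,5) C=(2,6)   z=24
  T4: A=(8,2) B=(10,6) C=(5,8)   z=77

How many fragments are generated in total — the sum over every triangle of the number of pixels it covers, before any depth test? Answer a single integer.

T0:
  2·area = 10  (B↔C swapped to make it positive)
  edge (3, 9)→(10, 6): d=(7,-3) top-left  bias=+0
  edge (10, 6)→(18, 4): d=(8,-2) top-left  bias=+0
  edge (18, 4)→(3, 9): d=(-15,5) right/bottom  bias=-1
    (8,1)@(17, 3): e=[0,-10,20] → ·  [on edge]
    (7,2)@(15, 5): e=[8,2,0] → ·  [on edge]
    (4,3)@(9, 7): e=[4,6,0] → ·  [on edge]
    (1,4)@(3, 9): e=[0,10,0] → ·  [on edge]
  covered (0 px):
    · · · · · · · · · ·
    · · · · · · · · · ·
    · · · · · · · · · ·
    · · · · · · · · · ·
    · · · · · · · · · ·
    · · · · · · · · · ·
    · · · · · · · · · ·
    · · · · · · · · · ·
T1:
  2·area = 16
  edge (20, 4)→(9, 13): d=(-11,9) right/bottom  bias=-1
  edge (9, 13)→(6, 14): d=(-3,1) right/bottom  bias=-1
  edge (6, 14)→(20, 4): d=(14,-10) top-left  bias=+0
    (6,4)@(13, 9): e=[8,8,0] → █  [on edge]
    (7,4)@(15, 9): e=[-10,6,20] → ·
    (5,5)@(11, 11): e=[4,4,8] → █
    (6,5)@(13, 11): e=[-14,2,28] → ·
    (7,5)@(15, 11): e=[-32,0,48] → ·  [on edge]
    (4,6)@(9, 13): e=[0,0,16] → ·  [on edge]
    (5,6)@(11, 13): e=[-18,-2,36] → ·
    (1,7)@(3, 15): e=[32,0,-16] → ·  [on edge]
  covered (2 px):
    · · · · · · · · · ·
    · · · · · · · · · ·
    · · · · · · · · · ·
    · · · · · · · · · ·
    · · · · · · █ · · ·
    · · · · · █ · · · ·
    · · · · · · · · · ·
    · · · · · · · · · ·
T2:
  2·area = 66
  edge (12, 10)→(1, 3): d=(-11,-7) top-left  bias=+0
  edge (1, 3)→(12, 4): d=(11,1) right/bottom  bias=-1
  edge (12, 4)→(12, 10): d=(0,6) right/bottom  bias=-1
    (0,1)@(1, 3): e=[0,0,66] → ·  [on edge]
    (2,2)@(5, 5): e=[6,18,42] → █
    (3,2)@(7, 5): e=[20,16,30] → █
    (4,2)@(9, 5): e=[34,14,18] → █
    (5,2)@(11, 5): e=[48,12,6] → █
    (6,2)@(13, 5): e=[62,10,-6] → ·
    (2,3)@(5, 7): e=[-16,40,42] → ·
    (3,3)@(7, 7): e=[-2,38,30] → ·
    (4,3)@(9, 7): e=[12,36,18] → █
    (6,3)@(13, 7): e=[40,32,-6] → ·
    (4,4)@(9, 9): e=[-10,58,18] → ·
    (5,4)@(11, 9): e=[4,56,6] → █
  covered (7 px):
    · · · · · · · · · ·
    · · · · · · · · · ·
    · · █ █ █ █ · · · ·
    · · · · █ █ · · · ·
    · · · · · █ · · · ·
    · · · · · · · · · ·
    · · · · · · · · · ·
    · · · · · · · · · ·
T3:
  2·area = 18
  edge (10, 4)→(15, 5): d=(5,1) right/bottom  bias=-1
  edge (15, 5)→(2, 6): d=(-13,1) right/bottom  bias=-1
  edge (2, 6)→(10, 4): d=(8,-2) top-left  bias=+0
    (2,1)@(5, 3): e=[0,36,-18] → ·  [on edge]
    (3,2)@(7, 5): e=[8,8,2] → █
    (4,2)@(9, 5): e=[6,6,6] → █
    (5,2)@(11, 5): e=[4,4,10] → █
    (6,2)@(13, 5): e=[2,2,14] → █
    (7,2)@(15, 5): e=[0,0,18] → ·  [on edge]
    (3,3)@(7, 7): e=[18,-18,18] → ·
    (4,3)@(9, 7): e=[16,-20,22] → ·
    (5,3)@(11, 7): e=[14,-22,26] → ·
    (6,3)@(13, 7): e=[12,-24,30] → ·
  covered (4 px):
    · · · · · · · · · ·
    · · · · · · · · · ·
    · · · █ █ █ █ · · ·
    · · · · · · · · · ·
    · · · · · · · · · ·
    · · · · · · · · · ·
    · · · · · · · · · ·
    · · · · · · · · · ·
T4:
  2·area = 24
  edge (8, 2)→(10, 6): d=(2,4) right/bottom  bias=-1
  edge (10, 6)→(5, 8): d=(-5,2) right/bottom  bias=-1
  edge (5, 8)→(8, 2): d=(3,-6) top-left  bias=+0
    (3,2)@(7, 5): e=[10,11,3] → █
    (4,2)@(9, 5): e=[2,7,15] → █
    (5,2)@(11, 5): e=[-6,3,27] → ·
    (3,3)@(7, 7): e=[14,1,9] → █
    (4,3)@(9, 7): e=[6,-3,21] → ·
    (3,4)@(7, 9): e=[18,-9,15] → ·
  covered (3 px):
    · · · · · · · · · ·
    · · · · · · · · · ·
    · · · █ █ · · · · ·
    · · · █ · · · · · ·
    · · · · · · · · · ·
    · · · · · · · · · ·
    · · · · · · · · · ·
    · · · · · · · · · ·

Final: 16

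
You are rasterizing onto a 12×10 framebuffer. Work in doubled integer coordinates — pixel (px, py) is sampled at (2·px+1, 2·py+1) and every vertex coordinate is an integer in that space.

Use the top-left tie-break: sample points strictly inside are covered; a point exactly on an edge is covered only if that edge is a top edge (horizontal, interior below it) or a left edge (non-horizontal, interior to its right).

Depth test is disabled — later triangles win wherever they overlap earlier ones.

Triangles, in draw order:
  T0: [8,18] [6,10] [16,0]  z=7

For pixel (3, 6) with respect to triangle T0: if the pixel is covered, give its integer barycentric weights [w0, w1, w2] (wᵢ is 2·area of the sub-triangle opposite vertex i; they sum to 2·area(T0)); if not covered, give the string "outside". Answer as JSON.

T0:
  2·area = 100
  edge (8, 18)→(6, 10): d=(-2,-8) top-left  bias=+0
  edge (6, 10)→(16, 0): d=(10,-10) top-left  bias=+0
  edge (16, 0)→(8, 18): d=(-8,18) right/bottom  bias=-1
    (7,0)@(15, 1): e=[90,0,10] → X  [on edge]
    (8,0)@(17, 1): e=[106,20,-26] → .
    (6,1)@(13, 3): e=[70,0,30] → X  [on edge]
    (7,1)@(15, 3): e=[86,20,-6] → .
    (5,2)@(11, 5): e=[50,0,50] → X  [on edge]
    (7,2)@(15, 5): e=[82,40,-22] → .
    (4,3)@(9, 7): e=[30,0,70] → X  [on edge]
    (6,3)@(13, 7): e=[62,40,-2] → .
    (3,4)@(7, 9): e=[10,0,90] → X  [on edge]
    (6,4)@(13, 9): e=[58,60,-18] → .
    (2,5)@(5, 11): e=[-10,0,110] → .  [on edge]
    (3,5)@(7, 11): e=[6,20,74] → X
    (1,6)@(3, 13): e=[-30,0,130] → .  [on edge]
    (0,7)@(1, 15): e=[-50,0,150] → .  [on edge]
  covered (15 px):
    . . . . . . . X . . . .
    . . . . . . X . . . . .
    . . . . . X X . . . . .
    . . . . X X . . . . . .
    . . . X X X . . . . . .
    . . . X X X . . . . . .
    . . . X X . . . . . . .
    . . . . X . . . . . . .
    . . . . . . . . . . . .
    . . . . . . . . . . . .

Result: [40,58,2]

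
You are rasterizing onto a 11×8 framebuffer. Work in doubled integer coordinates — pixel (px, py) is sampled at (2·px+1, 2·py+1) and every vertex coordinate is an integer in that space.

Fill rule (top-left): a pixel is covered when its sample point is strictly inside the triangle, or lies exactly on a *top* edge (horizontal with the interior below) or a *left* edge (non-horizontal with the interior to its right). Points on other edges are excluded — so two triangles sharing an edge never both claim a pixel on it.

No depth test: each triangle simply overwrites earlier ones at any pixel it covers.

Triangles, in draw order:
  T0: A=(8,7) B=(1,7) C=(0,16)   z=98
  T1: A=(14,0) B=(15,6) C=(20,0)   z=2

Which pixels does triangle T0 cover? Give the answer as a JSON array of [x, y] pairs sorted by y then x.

T0:
  2·area = 63  (B↔C swapped to make it positive)
  edge (8, 7)→(0, 16): d=(-8,9) right/bottom  bias=-1
  edge (0, 16)→(1, 7): d=(1,-9) top-left  bias=+0
  edge (1, 7)→(8, 7): d=(7,0) top-left  bias=+0
    (0,3)@(1, 7): e=[63,0,0] → █  [on edge]
    (1,3)@(3, 7): e=[45,18,0] → █  [on edge]
    (2,3)@(5, 7): e=[27,36,0] → █  [on edge]
    (3,3)@(7, 7): e=[9,54,0] → █  [on edge]
    (4,3)@(9, 7): e=[-9,72,0] → ·  [on edge]
    (5,3)@(11, 7): e=[-27,90,0] → ·  [on edge]
    (6,3)@(13, 7): e=[-45,108,0] → ·  [on edge]
    (7,3)@(15, 7): e=[-63,126,0] → ·  [on edge]
    (8,3)@(17, 7): e=[-81,144,0] → ·  [on edge]
    (9,3)@(19, 7): e=[-99,162,0] → ·  [on edge]
    (10,3)@(21, 7): e=[-117,180,0] → ·  [on edge]
    (0,4)@(1, 9): e=[47,2,14] → █
  covered (10 px):
    · · · · · · · · · · ·
    · · · · · · · · · · ·
    · · · · · · · · · · ·
    █ █ █ █ · · · · · · ·
    █ █ █ · · · · · · · ·
    █ █ · · · · · · · · ·
    █ · · · · · · · · · ·
    · · · · · · · · · · ·
T1:
  2·area = 36  (B↔C swapped to make it positive)
  edge (14, 0)→(20, 0): d=(6,0) top-left  bias=+0
  edge (20, 0)→(15, 6): d=(-5,6) right/bottom  bias=-1
  edge (15, 6)→(14, 0): d=(-1,-6) top-left  bias=+0
    (7,0)@(15, 1): e=[6,25,5] → █
    (8,0)@(17, 1): e=[6,13,17] → █
    (9,0)@(19, 1): e=[6,1,29] → █
    (10,0)@(21, 1): e=[6,-11,41] → ·
    (7,1)@(15, 3): e=[18,15,3] → █
    (9,1)@(19, 3): e=[18,-9,27] → ·
    (7,2)@(15, 5): e=[30,5,1] → █
    (8,2)@(17, 5): e=[30,-7,13] → ·
    (7,3)@(15, 7): e=[42,-5,-1] → ·
  covered (6 px):
    · · · · · · · █ █ █ ·
    · · · · · · · █ █ · ·
    · · · · · · · █ · · ·
    · · · · · · · · · · ·
    · · · · · · · · · · ·
    · · · · · · · · · · ·
    · · · · · · · · · · ·
    · · · · · · · · · · ·

Answer: [[0,3],[1,3],[2,3],[3,3],[0,4],[1,4],[2,4],[0,5],[1,5],[0,6]]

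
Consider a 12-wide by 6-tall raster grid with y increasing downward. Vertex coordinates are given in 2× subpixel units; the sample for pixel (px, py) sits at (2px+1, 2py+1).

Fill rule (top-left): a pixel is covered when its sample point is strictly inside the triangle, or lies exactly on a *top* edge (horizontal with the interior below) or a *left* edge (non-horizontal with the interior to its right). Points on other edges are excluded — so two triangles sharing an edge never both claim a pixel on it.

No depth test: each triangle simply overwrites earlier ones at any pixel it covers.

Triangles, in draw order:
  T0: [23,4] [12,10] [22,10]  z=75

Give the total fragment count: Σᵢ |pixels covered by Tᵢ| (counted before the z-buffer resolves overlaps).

T0:
  2·area = 60  (B↔C swapped to make it positive)
  edge (23, 4)→(22, 10): d=(-1,6) right/bottom  bias=-1
  edge (22, 10)→(12, 10): d=(-10,0) right/bottom  bias=-1
  edge (12, 10)→(23, 4): d=(11,-6) top-left  bias=+0
    (9,3)@(19, 7): e=[21,30,9] → X
    (10,3)@(21, 7): e=[9,30,21] → X
    (11,3)@(23, 7): e=[-3,30,33] → .
    (7,4)@(15, 9): e=[43,10,7] → X
    (8,4)@(17, 9): e=[31,10,19] → X
    (11,4)@(23, 9): e=[-5,10,55] → .
    (7,5)@(15, 11): e=[41,-10,29] → .
    (8,5)@(17, 11): e=[29,-10,41] → .
    (9,5)@(19, 11): e=[17,-10,53] → .
    (10,5)@(21, 11): e=[5,-10,65] → .
  covered (6 px):
    . . . . . . . . . . . .
    . . . . . . . . . . . .
    . . . . . . . . . . . .
    . . . . . . . . . X X .
    . . . . . . . X X X X .
    . . . . . . . . . . . .

Final: 6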